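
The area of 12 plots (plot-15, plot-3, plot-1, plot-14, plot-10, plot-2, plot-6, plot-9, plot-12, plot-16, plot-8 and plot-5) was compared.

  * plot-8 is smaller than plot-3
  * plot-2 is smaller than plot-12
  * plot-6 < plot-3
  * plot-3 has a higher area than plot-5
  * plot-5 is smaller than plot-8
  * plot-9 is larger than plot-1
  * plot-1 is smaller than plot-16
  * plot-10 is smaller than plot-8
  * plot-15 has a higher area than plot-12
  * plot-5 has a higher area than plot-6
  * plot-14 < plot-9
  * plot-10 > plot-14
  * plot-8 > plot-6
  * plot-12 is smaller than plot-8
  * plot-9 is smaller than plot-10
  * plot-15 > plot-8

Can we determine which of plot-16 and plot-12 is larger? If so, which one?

Following every chain through plot-12: above plot-12 we get plot-8, plot-3, plot-15; below plot-12 we get plot-2.
plot-16 is not reached, and no chain runs the other way from plot-16 to plot-12.
So the given relations leave the order of plot-12 and plot-16 undetermined.

undetermined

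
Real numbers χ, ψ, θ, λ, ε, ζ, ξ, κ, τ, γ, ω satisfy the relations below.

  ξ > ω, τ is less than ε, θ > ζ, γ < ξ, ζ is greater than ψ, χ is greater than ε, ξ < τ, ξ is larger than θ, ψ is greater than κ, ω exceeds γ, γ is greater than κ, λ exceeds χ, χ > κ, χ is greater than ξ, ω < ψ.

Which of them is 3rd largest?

ε

The consecutive relations fix a unique order: κ < γ < ω < ψ < ζ < θ < ξ < τ < ε < χ < λ.
Counting 3 from the largest end gives ε.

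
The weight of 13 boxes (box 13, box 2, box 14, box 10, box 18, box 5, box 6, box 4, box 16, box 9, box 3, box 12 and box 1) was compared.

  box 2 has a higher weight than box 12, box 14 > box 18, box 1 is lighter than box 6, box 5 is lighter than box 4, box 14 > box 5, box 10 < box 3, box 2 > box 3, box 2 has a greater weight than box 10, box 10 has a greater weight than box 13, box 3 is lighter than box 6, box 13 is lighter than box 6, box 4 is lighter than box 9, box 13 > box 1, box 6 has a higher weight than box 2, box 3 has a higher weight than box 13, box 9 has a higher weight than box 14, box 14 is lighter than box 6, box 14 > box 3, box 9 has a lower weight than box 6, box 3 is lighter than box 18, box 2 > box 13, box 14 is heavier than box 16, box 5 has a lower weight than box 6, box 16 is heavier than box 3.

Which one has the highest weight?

Chaining downward from box 6: directly below it, box 1, box 13, box 5, box 3, box 14, box 9, box 2; then box 10, box 12, box 16, box 18, box 4.
That covers every other element, and nothing is given above box 6, so box 6 is the highest weight.

box 6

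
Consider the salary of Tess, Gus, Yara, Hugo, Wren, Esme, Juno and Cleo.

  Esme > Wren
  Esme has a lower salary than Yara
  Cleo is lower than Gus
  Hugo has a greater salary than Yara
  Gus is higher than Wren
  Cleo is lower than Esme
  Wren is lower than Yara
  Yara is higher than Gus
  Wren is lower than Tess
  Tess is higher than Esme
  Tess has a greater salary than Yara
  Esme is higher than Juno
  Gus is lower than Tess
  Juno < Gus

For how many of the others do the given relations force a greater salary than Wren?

5

From Wren the given relations immediately reach Gus, Esme, Yara, Tess.
From those, Hugo — 5 in total.
Nothing else is reachable above Wren; 5 in all.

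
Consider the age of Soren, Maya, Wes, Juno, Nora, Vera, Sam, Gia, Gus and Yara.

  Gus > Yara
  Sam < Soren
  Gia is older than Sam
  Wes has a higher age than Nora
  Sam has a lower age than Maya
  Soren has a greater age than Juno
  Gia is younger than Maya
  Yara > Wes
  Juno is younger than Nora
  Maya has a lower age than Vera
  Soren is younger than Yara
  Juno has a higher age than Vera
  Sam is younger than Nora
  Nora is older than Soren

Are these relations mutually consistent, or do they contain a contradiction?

The single ordering Sam < Gia < Maya < Vera < Juno < Soren < Nora < Wes < Yara < Gus satisfies every listed relation, so no contradiction arises.

consistent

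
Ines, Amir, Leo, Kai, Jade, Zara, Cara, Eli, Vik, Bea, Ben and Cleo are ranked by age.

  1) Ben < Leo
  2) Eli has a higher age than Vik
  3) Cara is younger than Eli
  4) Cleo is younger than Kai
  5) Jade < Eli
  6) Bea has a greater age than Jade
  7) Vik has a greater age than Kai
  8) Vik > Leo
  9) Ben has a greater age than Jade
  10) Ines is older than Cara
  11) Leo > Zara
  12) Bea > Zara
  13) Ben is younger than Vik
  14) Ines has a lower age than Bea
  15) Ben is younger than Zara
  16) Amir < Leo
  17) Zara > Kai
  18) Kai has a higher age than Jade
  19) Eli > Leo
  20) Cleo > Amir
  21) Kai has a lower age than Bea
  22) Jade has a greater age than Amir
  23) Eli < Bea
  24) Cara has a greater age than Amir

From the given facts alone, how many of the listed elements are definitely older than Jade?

7

The elements the relations force above Jade are Kai, Ben, Zara, Leo, Vik, Eli, Bea — no chain reaches any other.
That is 7.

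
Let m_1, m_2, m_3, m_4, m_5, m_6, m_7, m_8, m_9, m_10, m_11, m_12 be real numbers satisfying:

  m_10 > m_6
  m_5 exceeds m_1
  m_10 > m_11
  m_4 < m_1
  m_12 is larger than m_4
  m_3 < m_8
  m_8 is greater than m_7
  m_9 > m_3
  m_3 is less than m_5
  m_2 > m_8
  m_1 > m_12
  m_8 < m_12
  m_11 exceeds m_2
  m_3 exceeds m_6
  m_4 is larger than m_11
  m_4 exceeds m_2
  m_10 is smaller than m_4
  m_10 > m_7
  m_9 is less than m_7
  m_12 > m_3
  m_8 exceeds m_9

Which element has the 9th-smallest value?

m_4

Chaining the given pairs: m_6 < m_3 < m_9 < m_7 < m_8 < m_2 < m_11 < m_10 < m_4 < m_12 < m_1 < m_5.
Counting 9 from the smallest end gives m_4.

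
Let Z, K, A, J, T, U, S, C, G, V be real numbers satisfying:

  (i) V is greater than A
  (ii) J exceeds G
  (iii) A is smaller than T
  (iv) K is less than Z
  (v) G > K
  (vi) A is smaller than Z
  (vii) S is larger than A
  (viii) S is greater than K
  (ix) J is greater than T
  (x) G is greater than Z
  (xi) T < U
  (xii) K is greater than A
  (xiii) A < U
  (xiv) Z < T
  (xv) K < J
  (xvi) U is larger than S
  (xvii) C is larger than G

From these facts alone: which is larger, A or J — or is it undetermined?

J

A < K and K < Z give A < Z.
Then Z < T extends the chain to T.
Then T < J extends the chain to J.
So J is larger.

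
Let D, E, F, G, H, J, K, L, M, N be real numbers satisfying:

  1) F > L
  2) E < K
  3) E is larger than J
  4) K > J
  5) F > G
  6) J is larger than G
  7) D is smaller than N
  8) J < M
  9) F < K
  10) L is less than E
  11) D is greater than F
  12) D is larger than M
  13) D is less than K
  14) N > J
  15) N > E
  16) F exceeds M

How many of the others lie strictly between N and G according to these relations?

5

Chaining upward from G reaches: J, M, E, F, D, K.
Chaining downward from N reaches: L, J, M, E, F, D.
Strictly between G and N are those in both lists: J, M, E, F, D — 5 elements.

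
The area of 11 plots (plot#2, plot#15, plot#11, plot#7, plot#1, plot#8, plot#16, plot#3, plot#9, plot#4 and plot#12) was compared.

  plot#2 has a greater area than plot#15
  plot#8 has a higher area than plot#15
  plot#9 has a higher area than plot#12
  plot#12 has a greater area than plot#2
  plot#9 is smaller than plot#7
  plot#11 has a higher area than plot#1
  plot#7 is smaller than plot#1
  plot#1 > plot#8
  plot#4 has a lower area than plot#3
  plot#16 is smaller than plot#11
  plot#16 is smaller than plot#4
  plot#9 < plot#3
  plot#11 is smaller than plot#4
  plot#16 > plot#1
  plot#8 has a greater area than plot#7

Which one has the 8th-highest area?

Chaining the given pairs: plot#15 < plot#2 < plot#12 < plot#9 < plot#7 < plot#8 < plot#1 < plot#16 < plot#11 < plot#4 < plot#3.
Counting 8 from the largest end gives plot#9.

plot#9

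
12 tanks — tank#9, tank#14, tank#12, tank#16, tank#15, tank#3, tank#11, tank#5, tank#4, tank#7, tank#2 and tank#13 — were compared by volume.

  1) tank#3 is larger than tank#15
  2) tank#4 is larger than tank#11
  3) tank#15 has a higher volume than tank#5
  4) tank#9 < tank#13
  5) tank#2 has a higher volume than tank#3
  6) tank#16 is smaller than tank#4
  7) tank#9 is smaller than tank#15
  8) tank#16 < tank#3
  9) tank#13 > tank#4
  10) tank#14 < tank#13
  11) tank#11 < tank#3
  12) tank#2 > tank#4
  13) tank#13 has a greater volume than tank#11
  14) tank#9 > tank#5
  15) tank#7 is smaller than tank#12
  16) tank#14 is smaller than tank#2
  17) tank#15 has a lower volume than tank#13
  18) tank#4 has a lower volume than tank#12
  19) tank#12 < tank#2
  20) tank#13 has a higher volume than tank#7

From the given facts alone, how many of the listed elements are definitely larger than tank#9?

The elements the relations force above tank#9 are tank#15, tank#13, tank#3, tank#2 — no chain reaches any other.
That is 4.

4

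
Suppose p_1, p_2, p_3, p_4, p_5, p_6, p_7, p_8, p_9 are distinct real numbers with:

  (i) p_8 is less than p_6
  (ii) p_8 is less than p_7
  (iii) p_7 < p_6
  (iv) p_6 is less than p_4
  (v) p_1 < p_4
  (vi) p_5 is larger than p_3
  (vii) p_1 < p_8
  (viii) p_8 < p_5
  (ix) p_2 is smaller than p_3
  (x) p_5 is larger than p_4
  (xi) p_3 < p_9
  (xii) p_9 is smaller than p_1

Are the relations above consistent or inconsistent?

consistent

The single ordering p_2 < p_3 < p_9 < p_1 < p_8 < p_7 < p_6 < p_4 < p_5 satisfies every listed relation, so no contradiction arises.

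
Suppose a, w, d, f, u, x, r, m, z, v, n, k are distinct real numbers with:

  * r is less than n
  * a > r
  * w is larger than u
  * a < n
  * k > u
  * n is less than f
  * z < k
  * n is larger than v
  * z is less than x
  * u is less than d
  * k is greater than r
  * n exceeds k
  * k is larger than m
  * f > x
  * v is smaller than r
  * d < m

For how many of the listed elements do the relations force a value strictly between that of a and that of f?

1

The relations place a below f. An element lies strictly between them when it is forced above a and also forced below f.
Above a: {n}. Below f: {z, v, u, d, r, x, m, k, n}.
Intersection: {n} — 1.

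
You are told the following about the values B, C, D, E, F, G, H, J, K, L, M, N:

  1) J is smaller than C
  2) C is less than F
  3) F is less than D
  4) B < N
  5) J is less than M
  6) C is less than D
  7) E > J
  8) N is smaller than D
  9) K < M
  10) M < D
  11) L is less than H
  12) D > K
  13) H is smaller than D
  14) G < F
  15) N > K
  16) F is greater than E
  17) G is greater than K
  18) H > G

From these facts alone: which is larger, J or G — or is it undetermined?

undetermined

Following every chain through J: above J we get E, C, M, F, D.
G is not reached, and no chain runs the other way from G to J.
So the given relations leave the order of J and G undetermined.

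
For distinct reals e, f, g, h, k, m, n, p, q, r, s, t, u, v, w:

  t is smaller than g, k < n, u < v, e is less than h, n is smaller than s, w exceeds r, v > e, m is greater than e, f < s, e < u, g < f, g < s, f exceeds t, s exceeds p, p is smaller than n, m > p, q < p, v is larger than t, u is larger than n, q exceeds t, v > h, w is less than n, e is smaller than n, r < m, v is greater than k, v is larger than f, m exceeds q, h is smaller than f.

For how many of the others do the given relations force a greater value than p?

Directly above p: n, m, s.
One step further: u (4 so far).
One step further: v (5 so far).
Nothing else is reachable above p; 5 in all.

5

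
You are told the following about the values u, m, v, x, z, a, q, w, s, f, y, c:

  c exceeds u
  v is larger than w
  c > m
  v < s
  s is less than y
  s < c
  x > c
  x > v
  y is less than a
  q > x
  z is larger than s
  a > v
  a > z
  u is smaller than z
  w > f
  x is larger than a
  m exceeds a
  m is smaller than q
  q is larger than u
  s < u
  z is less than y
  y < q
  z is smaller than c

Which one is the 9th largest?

s

Chaining the given pairs: f < w < v < s < u < z < y < a < m < c < x < q.
Counting 9 from the largest end gives s.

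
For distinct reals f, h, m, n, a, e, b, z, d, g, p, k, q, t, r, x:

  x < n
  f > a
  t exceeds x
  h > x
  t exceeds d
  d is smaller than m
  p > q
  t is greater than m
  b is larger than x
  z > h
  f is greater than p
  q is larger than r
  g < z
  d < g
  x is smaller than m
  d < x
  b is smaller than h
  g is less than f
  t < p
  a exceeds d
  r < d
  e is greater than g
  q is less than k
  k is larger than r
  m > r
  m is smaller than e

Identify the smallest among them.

d is not least since r < d; x is not least since d < x; m is not least since d < m; q is not least since r < q; t is not least since x < t; b is not least since x < b; p is not least since t < p; a is not least since d < a; n is not least since x < n; g is not least since d < g; k is not least since r < k; h is not least since b < h; f is not least since p < f; z is not least since g < z; e is not least since g < e.
Only r has nothing below it, so r is the smallest.

r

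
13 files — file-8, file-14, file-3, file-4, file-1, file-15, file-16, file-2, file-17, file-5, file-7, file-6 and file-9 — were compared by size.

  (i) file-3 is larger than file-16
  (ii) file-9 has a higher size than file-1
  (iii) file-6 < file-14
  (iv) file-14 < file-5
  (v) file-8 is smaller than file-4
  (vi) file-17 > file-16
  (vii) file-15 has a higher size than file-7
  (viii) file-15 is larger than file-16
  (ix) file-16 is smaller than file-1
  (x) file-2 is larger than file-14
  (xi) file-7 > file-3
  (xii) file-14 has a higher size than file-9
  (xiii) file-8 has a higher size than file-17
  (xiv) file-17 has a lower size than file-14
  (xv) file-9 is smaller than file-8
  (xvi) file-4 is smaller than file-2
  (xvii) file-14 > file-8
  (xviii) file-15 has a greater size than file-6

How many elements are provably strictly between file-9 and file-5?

The relations place file-9 below file-5. An element lies strictly between them when it is forced above file-9 and also forced below file-5.
Above file-9: {file-8, file-4, file-14, file-2}. Below file-5: {file-16, file-1, file-17, file-8, file-6, file-14}.
Intersection: {file-8, file-14} — 2.

2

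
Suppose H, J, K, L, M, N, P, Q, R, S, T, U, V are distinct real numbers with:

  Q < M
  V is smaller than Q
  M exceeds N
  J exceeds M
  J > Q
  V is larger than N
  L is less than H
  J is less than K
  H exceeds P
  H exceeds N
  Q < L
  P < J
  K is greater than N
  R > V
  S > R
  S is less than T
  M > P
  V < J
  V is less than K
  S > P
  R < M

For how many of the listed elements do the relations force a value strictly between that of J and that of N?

Chaining upward from N reaches: V, R, Q, M, S, L, H, K, T.
Chaining downward from J reaches: P, V, R, Q, M.
Strictly between N and J are those in both lists: V, R, Q, M — 4 elements.

4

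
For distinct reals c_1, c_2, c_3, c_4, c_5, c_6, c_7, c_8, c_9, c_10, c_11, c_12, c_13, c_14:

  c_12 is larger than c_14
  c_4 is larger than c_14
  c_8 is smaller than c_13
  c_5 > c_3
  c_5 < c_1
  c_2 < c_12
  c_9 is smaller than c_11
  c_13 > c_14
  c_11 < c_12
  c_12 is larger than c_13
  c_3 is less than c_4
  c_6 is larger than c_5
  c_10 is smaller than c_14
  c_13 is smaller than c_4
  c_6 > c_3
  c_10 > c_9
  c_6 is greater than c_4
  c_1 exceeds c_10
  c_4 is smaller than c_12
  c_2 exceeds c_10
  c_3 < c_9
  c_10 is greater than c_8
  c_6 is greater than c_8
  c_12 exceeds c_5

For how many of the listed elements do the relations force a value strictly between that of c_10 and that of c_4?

2

Chaining upward from c_10 reaches: c_14, c_13, c_1, c_2, c_12, c_6.
Chaining downward from c_4 reaches: c_3, c_8, c_9, c_14, c_13.
Strictly between c_10 and c_4 are those in both lists: c_14, c_13 — 2 elements.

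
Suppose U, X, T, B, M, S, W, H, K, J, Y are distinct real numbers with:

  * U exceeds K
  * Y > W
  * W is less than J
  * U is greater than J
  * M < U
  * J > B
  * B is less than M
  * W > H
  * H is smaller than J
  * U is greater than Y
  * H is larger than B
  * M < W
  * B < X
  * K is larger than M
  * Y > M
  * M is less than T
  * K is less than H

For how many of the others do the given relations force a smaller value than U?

7

From U the given relations immediately reach M, K, J, Y.
From those, B, H, W — 7 in total.
Nothing else is reachable below U; 7 in all.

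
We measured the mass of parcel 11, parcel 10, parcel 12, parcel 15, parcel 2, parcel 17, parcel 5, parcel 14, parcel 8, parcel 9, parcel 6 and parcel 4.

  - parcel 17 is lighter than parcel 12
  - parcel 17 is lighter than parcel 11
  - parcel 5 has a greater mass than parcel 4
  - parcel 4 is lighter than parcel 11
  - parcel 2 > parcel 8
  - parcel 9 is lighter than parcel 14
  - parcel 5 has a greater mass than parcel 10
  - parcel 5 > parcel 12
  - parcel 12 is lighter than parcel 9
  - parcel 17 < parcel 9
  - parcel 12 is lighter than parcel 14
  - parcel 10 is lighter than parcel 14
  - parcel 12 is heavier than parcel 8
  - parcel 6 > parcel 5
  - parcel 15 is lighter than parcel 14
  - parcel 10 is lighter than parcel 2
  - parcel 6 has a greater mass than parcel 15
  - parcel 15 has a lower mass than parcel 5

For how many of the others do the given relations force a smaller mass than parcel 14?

6

From parcel 14 the given relations immediately reach parcel 12, parcel 9, parcel 10, parcel 15.
From those, parcel 8, parcel 17 — 6 in total.
Nothing else is reachable below parcel 14; 6 in all.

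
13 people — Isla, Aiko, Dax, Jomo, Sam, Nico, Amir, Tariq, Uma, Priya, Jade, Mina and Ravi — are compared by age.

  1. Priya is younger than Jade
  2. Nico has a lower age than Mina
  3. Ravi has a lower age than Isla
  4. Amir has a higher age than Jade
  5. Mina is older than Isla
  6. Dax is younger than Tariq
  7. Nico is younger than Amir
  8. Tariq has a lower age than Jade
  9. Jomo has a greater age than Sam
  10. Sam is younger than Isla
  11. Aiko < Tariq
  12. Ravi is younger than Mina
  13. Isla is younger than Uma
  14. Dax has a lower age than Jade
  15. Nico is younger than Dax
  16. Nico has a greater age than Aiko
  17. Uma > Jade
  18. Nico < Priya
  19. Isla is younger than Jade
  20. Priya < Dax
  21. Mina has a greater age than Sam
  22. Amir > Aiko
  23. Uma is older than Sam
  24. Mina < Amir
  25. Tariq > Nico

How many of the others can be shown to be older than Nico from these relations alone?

7

The elements the relations force above Nico are Priya, Dax, Tariq, Mina, Jade, Amir, Uma — no chain reaches any other.
That is 7.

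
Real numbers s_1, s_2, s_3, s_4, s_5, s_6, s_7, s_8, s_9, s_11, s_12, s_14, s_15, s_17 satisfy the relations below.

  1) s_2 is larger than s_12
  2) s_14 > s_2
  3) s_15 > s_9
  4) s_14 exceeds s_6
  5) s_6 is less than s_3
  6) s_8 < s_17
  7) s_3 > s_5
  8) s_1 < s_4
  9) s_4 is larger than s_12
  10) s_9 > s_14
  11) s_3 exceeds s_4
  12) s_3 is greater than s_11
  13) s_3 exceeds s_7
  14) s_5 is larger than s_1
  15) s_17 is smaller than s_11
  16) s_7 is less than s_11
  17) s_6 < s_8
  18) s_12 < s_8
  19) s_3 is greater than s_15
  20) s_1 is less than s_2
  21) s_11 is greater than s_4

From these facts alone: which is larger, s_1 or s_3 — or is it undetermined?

Link the given pairs in sequence: s_1 < s_2; s_2 < s_14; s_14 < s_9; s_9 < s_15; s_15 < s_3.
Together: s_1 < s_2 < s_14 < s_9 < s_15 < s_3.
So s_3 is larger.

s_3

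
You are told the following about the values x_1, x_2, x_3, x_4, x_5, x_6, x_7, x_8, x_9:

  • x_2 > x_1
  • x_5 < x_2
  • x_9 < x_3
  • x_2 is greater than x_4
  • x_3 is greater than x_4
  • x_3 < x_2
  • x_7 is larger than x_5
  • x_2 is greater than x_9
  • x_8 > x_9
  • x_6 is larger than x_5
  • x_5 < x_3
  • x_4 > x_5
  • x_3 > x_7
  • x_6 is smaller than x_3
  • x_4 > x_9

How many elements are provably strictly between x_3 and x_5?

3

Chaining upward from x_5 reaches: x_6, x_7, x_4, x_2.
Chaining downward from x_3 reaches: x_6, x_9, x_7, x_4.
Strictly between x_5 and x_3 are those in both lists: x_6, x_7, x_4 — 3 elements.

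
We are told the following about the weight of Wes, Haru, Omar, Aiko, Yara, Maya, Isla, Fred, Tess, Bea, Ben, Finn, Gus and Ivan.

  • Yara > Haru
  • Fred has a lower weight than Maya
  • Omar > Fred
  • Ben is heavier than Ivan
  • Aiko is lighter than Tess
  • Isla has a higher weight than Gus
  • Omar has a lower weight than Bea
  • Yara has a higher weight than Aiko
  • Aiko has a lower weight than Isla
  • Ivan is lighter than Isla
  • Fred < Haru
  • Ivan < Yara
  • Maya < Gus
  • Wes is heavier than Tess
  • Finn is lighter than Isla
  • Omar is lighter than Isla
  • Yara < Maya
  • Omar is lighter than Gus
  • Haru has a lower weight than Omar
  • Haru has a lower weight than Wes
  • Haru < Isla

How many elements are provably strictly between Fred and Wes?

1

The relations place Fred below Wes. An element lies strictly between them when it is forced above Fred and also forced below Wes.
Above Fred: {Haru, Yara, Omar, Maya, Gus, Bea, Isla}. Below Wes: {Haru, Aiko, Tess}.
Intersection: {Haru} — 1.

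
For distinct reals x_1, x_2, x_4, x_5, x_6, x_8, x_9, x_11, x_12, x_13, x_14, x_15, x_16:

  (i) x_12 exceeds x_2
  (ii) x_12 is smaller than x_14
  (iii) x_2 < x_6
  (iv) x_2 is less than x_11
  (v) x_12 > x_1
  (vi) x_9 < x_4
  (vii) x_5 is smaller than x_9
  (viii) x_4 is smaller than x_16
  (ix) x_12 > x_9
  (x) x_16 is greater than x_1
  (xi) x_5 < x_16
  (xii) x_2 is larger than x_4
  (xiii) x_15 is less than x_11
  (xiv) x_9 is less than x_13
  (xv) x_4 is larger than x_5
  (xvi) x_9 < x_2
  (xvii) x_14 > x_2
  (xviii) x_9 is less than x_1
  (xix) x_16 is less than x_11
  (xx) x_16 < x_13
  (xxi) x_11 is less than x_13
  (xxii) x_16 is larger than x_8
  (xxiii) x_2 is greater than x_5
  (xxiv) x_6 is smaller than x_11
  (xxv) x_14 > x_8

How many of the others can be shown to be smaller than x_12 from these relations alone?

5

Directly below x_12: x_9, x_1, x_2.
One step further: x_5, x_4 (5 so far).
No other element is forced below x_12 by the given relations, so the count is 5.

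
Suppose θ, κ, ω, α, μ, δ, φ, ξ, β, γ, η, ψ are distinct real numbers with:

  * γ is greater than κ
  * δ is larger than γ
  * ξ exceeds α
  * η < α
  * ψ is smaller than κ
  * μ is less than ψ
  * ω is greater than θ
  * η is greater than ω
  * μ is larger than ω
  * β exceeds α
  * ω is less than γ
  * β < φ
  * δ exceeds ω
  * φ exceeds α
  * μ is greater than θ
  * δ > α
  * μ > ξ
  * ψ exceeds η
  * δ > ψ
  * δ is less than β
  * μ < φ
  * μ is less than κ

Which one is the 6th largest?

Chaining the given pairs: θ < ω < η < α < ξ < μ < ψ < κ < γ < δ < β < φ.
Counting 6 from the largest end gives ψ.

ψ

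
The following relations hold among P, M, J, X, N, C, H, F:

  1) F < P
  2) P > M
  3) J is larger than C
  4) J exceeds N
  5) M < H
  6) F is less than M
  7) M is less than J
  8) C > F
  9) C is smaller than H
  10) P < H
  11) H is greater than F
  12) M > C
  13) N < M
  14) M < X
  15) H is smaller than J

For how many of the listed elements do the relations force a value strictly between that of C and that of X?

The relations place C below X. An element lies strictly between them when it is forced above C and also forced below X.
Above C: {M, P, H, J}. Below X: {F, N, M}.
Intersection: {M} — 1.

1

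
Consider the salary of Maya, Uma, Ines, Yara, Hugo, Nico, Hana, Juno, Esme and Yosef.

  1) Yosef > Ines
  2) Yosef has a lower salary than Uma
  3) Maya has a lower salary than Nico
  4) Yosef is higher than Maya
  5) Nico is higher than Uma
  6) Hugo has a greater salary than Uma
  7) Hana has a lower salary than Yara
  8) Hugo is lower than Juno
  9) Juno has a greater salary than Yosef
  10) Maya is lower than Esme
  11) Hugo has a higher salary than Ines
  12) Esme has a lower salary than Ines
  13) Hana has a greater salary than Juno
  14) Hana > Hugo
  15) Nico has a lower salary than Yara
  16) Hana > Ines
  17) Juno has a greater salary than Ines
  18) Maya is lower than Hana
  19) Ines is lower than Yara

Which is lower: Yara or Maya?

Maya

The relevant relations are Maya < Esme; Esme < Ines; Ines < Yosef; Yosef < Uma; Uma < Hugo; Hugo < Juno; Juno < Hana; Hana < Yara.
Together: Maya < Esme < Ines < Yosef < Uma < Hugo < Juno < Hana < Yara.
So Maya < Yara; Maya is the lower of the two.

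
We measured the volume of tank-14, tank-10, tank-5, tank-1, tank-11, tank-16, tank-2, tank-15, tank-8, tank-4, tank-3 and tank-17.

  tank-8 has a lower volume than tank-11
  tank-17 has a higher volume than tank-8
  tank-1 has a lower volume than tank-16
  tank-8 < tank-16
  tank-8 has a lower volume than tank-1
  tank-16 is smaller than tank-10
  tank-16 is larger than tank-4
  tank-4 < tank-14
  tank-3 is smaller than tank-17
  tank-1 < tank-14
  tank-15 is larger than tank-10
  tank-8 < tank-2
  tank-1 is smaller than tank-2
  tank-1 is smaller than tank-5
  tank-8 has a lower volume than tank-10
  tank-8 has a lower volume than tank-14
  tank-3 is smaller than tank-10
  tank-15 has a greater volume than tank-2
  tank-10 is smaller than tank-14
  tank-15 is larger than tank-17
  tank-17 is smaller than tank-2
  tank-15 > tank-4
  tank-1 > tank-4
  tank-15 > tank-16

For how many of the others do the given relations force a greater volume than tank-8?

9

From tank-8 the given relations immediately reach tank-17, tank-1, tank-2, tank-16, tank-11, tank-10, tank-14.
From those, tank-15, tank-5 — 9 in total.
Nothing else is reachable above tank-8; 9 in all.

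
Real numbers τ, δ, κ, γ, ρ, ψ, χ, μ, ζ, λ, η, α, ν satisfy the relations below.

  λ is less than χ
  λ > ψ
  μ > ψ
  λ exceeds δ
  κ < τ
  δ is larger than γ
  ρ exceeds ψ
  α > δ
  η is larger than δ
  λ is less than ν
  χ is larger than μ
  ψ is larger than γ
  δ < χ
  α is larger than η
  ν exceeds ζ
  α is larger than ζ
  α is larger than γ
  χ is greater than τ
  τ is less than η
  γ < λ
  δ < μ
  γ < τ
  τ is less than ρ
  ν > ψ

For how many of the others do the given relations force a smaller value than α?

6

Directly below α: γ, δ, η, ζ.
One step further: τ (5 so far).
One step further: κ (6 so far).
Nothing else is reachable below α; 6 in all.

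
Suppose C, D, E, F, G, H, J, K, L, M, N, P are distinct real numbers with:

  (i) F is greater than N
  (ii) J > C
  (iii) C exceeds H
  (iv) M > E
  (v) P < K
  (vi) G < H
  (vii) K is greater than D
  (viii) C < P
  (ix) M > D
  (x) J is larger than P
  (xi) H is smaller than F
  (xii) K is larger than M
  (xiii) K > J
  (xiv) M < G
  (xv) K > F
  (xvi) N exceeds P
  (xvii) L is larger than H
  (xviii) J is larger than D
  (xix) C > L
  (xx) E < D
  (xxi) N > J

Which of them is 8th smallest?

Chaining the given pairs: E < D < M < G < H < L < C < P < J < N < F < K.
Counting 8 from the smallest end gives P.

P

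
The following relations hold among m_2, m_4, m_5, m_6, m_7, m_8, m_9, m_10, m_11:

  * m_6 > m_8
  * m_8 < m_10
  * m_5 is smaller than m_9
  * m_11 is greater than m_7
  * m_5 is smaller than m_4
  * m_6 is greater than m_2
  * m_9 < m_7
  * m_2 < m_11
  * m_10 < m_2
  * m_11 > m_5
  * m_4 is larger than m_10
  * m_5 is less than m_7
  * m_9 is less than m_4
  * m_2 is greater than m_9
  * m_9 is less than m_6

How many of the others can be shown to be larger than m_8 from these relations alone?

The elements the relations force above m_8 are m_10, m_2, m_11, m_6, m_4 — no chain reaches any other.
That is 5.

5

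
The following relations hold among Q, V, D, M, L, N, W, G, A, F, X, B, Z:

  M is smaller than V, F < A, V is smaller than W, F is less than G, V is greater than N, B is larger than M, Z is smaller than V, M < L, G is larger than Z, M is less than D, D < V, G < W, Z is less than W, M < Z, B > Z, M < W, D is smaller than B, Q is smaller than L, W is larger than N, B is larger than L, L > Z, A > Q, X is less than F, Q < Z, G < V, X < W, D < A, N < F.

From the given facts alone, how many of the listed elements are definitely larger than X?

5

The elements the relations force above X are F, G, V, A, W — no chain reaches any other.
That is 5.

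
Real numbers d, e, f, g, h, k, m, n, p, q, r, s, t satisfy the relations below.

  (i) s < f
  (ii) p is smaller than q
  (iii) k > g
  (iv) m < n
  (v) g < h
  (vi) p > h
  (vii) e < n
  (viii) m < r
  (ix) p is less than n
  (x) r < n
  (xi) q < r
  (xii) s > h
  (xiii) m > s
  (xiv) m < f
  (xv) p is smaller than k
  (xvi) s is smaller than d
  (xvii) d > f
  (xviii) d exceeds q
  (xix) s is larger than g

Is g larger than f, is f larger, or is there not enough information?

f

g < h and h < s give g < s.
With s < m: g < h < s < m.
With m < f: g < h < s < m < f.
So f is larger.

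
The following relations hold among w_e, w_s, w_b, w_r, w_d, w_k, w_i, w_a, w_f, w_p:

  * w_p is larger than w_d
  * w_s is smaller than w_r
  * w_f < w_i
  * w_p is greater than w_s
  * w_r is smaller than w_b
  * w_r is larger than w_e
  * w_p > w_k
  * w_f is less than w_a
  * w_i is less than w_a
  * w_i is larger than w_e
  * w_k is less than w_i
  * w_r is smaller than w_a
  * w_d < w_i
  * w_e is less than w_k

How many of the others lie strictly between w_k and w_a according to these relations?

The relations place w_k below w_a. An element lies strictly between them when it is forced above w_k and also forced below w_a.
Above w_k: {w_p, w_i}. Below w_a: {w_e, w_s, w_f, w_r, w_d, w_i}.
Intersection: {w_i} — 1.

1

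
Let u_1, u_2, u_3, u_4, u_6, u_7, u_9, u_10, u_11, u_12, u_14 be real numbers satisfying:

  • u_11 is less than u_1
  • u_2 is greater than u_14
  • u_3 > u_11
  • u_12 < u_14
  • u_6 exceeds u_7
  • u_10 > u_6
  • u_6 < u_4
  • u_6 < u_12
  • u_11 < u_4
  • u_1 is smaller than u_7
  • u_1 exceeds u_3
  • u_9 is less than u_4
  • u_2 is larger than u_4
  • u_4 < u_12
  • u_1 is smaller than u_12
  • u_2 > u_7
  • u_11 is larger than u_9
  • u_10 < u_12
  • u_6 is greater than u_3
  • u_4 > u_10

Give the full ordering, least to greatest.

Nothing is placed below u_9, so it is least; from there u_9 < u_11; u_11 < u_3; u_3 < u_1; u_1 < u_7; u_7 < u_6; u_6 < u_10; u_10 < u_4; u_4 < u_12; u_12 < u_14; u_14 < u_2, each given directly.

u_9 < u_11 < u_3 < u_1 < u_7 < u_6 < u_10 < u_4 < u_12 < u_14 < u_2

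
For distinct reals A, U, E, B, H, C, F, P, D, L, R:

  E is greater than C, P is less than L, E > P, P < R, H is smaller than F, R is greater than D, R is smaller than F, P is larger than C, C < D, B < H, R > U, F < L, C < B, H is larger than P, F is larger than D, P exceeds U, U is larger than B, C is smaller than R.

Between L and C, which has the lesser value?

Following the relations from C: C < B < U < R < F < L.
So C < L; C is the smaller of the two.

C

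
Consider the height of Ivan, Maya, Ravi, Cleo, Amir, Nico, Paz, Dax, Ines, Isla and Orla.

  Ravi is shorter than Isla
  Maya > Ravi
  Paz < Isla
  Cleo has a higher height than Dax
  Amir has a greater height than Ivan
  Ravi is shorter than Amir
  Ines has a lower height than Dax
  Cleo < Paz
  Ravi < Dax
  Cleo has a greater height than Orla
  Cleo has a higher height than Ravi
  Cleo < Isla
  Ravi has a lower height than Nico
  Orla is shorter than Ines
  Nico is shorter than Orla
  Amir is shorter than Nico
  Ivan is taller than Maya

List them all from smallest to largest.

Each adjacent pair is fixed by a given relation: Ravi < Maya; Maya < Ivan; Ivan < Amir; Amir < Nico; Nico < Orla; Orla < Ines; Ines < Dax; Dax < Cleo; Cleo < Paz; Paz < Isla. Chaining them end to end gives the full order.

Ravi < Maya < Ivan < Amir < Nico < Orla < Ines < Dax < Cleo < Paz < Isla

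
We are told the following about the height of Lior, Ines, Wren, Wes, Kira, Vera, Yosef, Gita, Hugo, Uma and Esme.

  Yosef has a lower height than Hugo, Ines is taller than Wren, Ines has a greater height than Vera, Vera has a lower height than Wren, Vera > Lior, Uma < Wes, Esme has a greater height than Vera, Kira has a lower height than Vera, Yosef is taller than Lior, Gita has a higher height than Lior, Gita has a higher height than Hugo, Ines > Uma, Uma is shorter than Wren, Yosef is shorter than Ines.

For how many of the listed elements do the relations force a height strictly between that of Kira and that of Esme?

1

The relations place Kira below Esme. An element lies strictly between them when it is forced above Kira and also forced below Esme.
Above Kira: {Vera, Wren, Ines}. Below Esme: {Lior, Vera}.
Intersection: {Vera} — 1.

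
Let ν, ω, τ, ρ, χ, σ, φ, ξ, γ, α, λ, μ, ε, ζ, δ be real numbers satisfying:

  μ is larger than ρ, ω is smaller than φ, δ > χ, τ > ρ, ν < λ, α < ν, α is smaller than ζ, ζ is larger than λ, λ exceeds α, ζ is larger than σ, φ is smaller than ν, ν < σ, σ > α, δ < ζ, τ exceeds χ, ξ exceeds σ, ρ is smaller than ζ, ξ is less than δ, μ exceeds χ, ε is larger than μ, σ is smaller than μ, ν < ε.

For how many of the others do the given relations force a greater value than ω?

9

Directly above ω: φ.
One step further: ν (2 so far).
One step further: λ, σ, ε (5 so far).
One step further: ξ, μ, ζ (8 so far).
One step further: δ (9 so far).
No other element is forced above ω by the given relations, so the count is 9.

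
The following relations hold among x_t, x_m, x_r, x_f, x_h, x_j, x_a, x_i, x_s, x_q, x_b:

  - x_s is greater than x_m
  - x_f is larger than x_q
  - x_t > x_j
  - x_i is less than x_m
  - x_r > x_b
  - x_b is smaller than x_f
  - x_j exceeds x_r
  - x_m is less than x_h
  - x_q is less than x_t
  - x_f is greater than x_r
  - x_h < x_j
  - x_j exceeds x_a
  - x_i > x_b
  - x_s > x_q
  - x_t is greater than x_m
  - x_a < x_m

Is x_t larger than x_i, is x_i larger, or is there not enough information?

Following the relations from x_i: x_i < x_m < x_h < x_j < x_t.
So x_t is larger.

x_t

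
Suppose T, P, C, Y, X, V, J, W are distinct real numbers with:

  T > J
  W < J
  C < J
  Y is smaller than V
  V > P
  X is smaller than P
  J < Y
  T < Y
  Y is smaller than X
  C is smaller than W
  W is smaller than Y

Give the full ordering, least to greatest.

C < W < J < T < Y < X < P < V

The consecutive links are each given: C < W; W < J; J < T; T < Y; Y < X; X < P; P < V.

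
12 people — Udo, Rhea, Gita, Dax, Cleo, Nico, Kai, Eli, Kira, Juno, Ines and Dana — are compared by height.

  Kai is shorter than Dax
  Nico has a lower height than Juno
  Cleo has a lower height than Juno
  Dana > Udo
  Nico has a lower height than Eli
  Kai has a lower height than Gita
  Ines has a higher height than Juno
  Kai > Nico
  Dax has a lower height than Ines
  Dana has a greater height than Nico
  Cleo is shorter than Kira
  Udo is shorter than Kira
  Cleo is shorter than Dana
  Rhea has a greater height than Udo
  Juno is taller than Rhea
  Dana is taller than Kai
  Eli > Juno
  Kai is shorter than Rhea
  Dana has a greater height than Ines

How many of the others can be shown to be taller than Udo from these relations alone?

From Udo the given relations immediately reach Rhea, Kira, Dana.
From those, Juno — 4 in total.
From those, Ines, Eli — 6 in total.
No other element is forced above Udo by the given relations, so the count is 6.

6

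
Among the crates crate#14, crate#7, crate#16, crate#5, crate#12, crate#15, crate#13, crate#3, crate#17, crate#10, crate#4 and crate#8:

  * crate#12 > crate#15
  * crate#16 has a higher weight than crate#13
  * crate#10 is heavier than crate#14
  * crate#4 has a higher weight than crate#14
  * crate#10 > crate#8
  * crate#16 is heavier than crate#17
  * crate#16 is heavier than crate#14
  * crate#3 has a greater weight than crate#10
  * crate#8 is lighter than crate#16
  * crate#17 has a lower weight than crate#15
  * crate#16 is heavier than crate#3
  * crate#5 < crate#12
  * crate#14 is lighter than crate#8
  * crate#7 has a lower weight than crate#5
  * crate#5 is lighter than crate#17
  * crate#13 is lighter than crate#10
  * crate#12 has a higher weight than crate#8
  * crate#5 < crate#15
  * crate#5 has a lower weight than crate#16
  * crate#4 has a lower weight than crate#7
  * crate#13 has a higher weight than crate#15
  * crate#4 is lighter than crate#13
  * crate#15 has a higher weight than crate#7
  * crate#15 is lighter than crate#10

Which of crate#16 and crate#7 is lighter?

crate#7

The relevant relations are crate#7 < crate#5; crate#5 < crate#17; crate#17 < crate#15; crate#15 < crate#13; crate#13 < crate#10; crate#10 < crate#3; crate#3 < crate#16.
Together: crate#7 < crate#5 < crate#17 < crate#15 < crate#13 < crate#10 < crate#3 < crate#16.
So crate#7 < crate#16; crate#7 is the lighter of the two.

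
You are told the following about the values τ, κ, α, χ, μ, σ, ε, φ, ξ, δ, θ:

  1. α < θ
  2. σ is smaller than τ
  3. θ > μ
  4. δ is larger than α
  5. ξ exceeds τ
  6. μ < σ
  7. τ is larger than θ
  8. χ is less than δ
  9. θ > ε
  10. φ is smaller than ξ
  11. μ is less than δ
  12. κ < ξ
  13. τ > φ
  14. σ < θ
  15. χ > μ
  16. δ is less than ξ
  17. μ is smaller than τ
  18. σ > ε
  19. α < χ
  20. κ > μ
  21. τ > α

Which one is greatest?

Chaining downward from ξ: directly below it, φ, κ, τ, δ; then α, μ, σ, χ, θ; then ε.
That covers every other element, and nothing is given above ξ, so ξ is the greatest.

ξ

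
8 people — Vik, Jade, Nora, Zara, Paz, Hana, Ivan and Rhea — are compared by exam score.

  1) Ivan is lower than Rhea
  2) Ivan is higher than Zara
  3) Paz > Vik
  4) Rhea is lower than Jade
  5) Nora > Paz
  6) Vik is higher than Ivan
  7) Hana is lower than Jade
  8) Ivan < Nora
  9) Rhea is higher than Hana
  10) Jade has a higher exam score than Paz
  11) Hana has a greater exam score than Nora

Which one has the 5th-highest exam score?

Chaining the given pairs: Zara < Ivan < Vik < Paz < Nora < Hana < Rhea < Jade.
Counting 5 from the largest end gives Paz.

Paz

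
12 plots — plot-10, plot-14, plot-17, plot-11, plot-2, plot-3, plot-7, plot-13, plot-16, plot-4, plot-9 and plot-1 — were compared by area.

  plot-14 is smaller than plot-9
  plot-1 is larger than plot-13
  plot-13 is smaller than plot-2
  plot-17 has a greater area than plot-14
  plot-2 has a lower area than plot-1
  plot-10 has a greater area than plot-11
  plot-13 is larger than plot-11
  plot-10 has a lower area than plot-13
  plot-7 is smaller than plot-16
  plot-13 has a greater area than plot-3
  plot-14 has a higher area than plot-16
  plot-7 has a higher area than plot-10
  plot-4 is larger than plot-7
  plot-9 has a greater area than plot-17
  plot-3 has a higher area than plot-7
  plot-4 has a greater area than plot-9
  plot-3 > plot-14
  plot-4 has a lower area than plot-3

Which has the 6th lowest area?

Piecing the relations together gives one ordering: plot-11 < plot-10 < plot-7 < plot-16 < plot-14 < plot-17 < plot-9 < plot-4 < plot-3 < plot-13 < plot-2 < plot-1.
The 6th smallest is plot-17.

plot-17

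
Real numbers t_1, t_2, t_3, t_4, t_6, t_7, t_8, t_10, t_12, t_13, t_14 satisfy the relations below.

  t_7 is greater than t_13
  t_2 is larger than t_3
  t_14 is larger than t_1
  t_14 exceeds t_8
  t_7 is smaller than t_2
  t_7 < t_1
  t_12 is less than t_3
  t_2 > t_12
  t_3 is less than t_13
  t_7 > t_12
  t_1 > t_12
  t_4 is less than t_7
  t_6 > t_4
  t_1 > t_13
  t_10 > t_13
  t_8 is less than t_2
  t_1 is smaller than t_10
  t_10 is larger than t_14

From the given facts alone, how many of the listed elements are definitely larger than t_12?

7

From t_12 the given relations immediately reach t_3, t_7, t_1, t_2.
From those, t_13, t_14, t_10 — 7 in total.
No other element is forced above t_12 by the given relations, so the count is 7.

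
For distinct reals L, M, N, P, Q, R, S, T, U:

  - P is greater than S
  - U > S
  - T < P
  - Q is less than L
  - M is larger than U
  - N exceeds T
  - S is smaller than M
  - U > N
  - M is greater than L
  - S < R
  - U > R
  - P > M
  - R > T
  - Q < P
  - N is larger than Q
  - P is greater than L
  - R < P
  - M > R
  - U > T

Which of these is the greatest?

P

Chaining downward from P: directly below it, T, Q, S, L, R, M; then U; then N.
That covers every other element, and nothing is given above P, so P is the greatest.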